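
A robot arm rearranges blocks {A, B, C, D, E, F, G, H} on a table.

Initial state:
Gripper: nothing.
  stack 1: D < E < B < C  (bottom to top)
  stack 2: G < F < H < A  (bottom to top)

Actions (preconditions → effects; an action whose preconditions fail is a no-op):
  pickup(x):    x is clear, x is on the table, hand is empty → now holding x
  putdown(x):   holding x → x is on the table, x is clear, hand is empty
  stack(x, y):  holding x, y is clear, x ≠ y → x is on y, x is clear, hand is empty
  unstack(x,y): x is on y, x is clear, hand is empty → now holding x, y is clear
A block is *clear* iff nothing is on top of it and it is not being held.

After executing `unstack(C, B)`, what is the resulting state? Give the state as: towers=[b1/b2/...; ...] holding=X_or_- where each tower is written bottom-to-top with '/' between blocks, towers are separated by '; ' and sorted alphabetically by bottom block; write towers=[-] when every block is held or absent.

before: towers=[D/E/B/C; G/F/H/A] holding=-
pre[unstack(C, B)]: on(C,B) yes, clear(C) yes, handempty yes
all met → apply unstack(C, B)
after:  towers=[D/E/B; G/F/H/A] holding=C

towers=[D/E/B; G/F/H/A] holding=C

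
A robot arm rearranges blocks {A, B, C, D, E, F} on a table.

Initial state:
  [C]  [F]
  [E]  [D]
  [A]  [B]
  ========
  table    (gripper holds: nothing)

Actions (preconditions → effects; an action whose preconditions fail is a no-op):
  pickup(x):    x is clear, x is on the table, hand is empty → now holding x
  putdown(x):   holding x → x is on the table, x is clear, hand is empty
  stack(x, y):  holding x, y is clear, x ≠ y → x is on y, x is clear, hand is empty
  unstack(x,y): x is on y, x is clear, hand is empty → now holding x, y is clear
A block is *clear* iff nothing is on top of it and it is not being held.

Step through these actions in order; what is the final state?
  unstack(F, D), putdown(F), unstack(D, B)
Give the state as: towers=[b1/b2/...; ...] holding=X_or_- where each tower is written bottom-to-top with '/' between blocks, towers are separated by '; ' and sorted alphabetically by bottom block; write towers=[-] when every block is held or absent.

step 1 (unstack(F, D)): towers=[A/E/C; B/D] holding=F
step 2 (putdown(F)): towers=[A/E/C; B/D; F] holding=-
step 3 (unstack(D, B)): towers=[A/E/C; B; F] holding=D

towers=[A/E/C; B; F] holding=D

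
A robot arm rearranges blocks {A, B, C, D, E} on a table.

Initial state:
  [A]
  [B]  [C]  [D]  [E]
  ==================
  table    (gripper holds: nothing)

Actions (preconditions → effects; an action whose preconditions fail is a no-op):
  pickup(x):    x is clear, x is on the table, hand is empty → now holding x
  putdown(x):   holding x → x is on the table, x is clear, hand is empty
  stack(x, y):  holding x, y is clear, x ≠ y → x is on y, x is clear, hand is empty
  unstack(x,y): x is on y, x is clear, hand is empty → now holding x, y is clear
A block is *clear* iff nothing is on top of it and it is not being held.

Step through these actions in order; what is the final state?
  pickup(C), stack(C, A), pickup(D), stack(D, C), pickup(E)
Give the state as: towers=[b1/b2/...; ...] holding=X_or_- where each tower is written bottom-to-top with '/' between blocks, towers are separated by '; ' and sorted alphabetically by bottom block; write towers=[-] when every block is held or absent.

step 1 (pickup(C)): towers=[B/A; D; E] holding=C
step 2 (stack(C, A)): towers=[B/A/C; D; E] holding=-
step 3 (pickup(D)): towers=[B/A/C; E] holding=D
step 4 (stack(D, C)): towers=[B/A/C/D; E] holding=-
step 5 (pickup(E)): towers=[B/A/C/D] holding=E

towers=[B/A/C/D] holding=E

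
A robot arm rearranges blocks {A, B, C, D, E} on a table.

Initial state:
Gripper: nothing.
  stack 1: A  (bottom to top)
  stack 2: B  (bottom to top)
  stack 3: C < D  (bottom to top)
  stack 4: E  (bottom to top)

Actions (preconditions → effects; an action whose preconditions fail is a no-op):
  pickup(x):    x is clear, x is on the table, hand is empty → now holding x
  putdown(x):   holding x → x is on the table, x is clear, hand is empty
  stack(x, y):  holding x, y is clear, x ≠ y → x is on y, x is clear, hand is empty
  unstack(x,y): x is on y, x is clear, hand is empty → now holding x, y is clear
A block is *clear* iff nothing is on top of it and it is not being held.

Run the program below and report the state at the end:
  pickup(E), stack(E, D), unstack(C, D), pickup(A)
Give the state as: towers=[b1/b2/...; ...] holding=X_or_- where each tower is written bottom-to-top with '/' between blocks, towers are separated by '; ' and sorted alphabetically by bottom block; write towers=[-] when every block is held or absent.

step 1 (pickup(E)): towers=[A; B; C/D] holding=E
step 2 (stack(E, D)): towers=[A; B; C/D/E] holding=-
step 3 (unstack(C, D)) [no-op]: towers=[A; B; C/D/E] holding=-
step 4 (pickup(A)): towers=[B; C/D/E] holding=A

towers=[B; C/D/E] holding=A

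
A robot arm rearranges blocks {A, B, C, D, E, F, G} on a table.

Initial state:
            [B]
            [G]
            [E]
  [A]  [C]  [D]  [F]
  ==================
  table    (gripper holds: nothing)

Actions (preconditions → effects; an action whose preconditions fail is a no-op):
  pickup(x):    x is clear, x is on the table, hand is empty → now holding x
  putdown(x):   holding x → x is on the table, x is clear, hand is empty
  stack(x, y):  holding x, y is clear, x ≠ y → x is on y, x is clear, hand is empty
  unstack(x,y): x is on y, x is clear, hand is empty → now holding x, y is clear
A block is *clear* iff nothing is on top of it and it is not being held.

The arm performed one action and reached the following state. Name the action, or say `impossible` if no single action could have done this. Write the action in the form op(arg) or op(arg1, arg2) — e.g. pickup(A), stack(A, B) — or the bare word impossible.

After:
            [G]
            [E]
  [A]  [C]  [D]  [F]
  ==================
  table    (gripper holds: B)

unstack(B, G)

target: towers=[A; C; D/E/G; F] holding=B
     unstack(B, G) → towers=[A; C; D/E/G; F] holding=B  ← match
         pickup(F) → towers=[A; C; D/E/G/B] holding=F
         pickup(A) → towers=[C; D/E/G/B; F] holding=A
         pickup(C) → towers=[A; D/E/G/B; F] holding=C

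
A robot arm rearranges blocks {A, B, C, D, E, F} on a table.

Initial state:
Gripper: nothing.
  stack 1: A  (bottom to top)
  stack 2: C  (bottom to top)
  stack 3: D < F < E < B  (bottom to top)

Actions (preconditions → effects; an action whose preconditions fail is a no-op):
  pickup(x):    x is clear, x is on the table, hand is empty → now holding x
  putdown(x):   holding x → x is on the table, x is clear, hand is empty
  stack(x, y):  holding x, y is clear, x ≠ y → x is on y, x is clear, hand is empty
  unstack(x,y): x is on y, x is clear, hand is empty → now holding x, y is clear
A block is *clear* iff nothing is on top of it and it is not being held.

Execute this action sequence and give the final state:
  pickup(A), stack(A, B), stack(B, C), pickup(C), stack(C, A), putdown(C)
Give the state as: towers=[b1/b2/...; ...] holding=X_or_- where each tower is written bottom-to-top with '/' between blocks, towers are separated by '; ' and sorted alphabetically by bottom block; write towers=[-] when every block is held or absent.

step 1 (pickup(A)): towers=[C; D/F/E/B] holding=A
step 2 (stack(A, B)): towers=[C; D/F/E/B/A] holding=-
step 3 (stack(B, C)) [no-op]: towers=[C; D/F/E/B/A] holding=-
step 4 (pickup(C)): towers=[D/F/E/B/A] holding=C
step 5 (stack(C, A)): towers=[D/F/E/B/A/C] holding=-
step 6 (putdown(C)) [no-op]: towers=[D/F/E/B/A/C] holding=-

towers=[D/F/E/B/A/C] holding=-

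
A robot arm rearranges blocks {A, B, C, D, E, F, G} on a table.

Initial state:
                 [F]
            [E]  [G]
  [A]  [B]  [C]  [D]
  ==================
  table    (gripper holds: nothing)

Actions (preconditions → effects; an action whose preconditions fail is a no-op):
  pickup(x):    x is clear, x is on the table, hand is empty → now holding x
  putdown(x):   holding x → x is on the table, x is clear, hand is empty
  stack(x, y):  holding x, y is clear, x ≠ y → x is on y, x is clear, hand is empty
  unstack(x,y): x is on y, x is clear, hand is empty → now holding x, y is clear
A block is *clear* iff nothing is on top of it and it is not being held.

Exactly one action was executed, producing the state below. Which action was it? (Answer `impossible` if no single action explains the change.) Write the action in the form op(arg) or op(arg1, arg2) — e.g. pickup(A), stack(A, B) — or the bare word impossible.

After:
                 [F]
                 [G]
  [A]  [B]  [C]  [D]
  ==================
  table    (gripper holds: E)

unstack(E, C)

target: towers=[A; B; C; D/G/F] holding=E
         pickup(B) → towers=[A; C/E; D/G/F] holding=B
     unstack(F, G) → towers=[A; B; C/E; D/G] holding=F
         pickup(A) → towers=[B; C/E; D/G/F] holding=A
     unstack(E, C) → towers=[A; B; C; D/G/F] holding=E  ← match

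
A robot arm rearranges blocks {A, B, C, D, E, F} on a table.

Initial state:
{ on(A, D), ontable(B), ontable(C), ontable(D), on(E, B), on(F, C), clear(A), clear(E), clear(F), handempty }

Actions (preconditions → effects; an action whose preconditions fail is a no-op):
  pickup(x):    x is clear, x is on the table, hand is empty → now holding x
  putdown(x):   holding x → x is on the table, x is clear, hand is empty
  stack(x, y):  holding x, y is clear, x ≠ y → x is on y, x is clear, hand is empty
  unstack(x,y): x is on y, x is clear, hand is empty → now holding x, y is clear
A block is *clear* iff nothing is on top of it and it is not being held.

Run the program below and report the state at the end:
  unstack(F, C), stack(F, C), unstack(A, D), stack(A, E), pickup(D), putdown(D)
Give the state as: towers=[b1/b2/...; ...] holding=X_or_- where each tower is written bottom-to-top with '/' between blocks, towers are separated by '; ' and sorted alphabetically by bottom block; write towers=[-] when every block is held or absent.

towers=[B/E/A; C/F; D] holding=-

step 1 (unstack(F, C)): towers=[B/E; C; D/A] holding=F
step 2 (stack(F, C)): towers=[B/E; C/F; D/A] holding=-
step 3 (unstack(A, D)): towers=[B/E; C/F; D] holding=A
step 4 (stack(A, E)): towers=[B/E/A; C/F; D] holding=-
step 5 (pickup(D)): towers=[B/E/A; C/F] holding=D
step 6 (putdown(D)): towers=[B/E/A; C/F; D] holding=-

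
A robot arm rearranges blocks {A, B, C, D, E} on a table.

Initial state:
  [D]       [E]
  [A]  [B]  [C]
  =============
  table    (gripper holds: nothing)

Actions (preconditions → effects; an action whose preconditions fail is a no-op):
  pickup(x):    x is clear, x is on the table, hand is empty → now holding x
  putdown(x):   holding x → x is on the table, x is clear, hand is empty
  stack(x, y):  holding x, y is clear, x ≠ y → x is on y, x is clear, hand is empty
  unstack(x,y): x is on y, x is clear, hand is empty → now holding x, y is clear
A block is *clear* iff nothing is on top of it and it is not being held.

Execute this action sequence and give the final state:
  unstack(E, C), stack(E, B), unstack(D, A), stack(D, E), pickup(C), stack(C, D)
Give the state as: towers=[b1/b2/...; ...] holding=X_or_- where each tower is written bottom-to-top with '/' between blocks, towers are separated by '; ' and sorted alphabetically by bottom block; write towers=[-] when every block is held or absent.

towers=[A; B/E/D/C] holding=-

step 1 (unstack(E, C)): towers=[A/D; B; C] holding=E
step 2 (stack(E, B)): towers=[A/D; B/E; C] holding=-
step 3 (unstack(D, A)): towers=[A; B/E; C] holding=D
step 4 (stack(D, E)): towers=[A; B/E/D; C] holding=-
step 5 (pickup(C)): towers=[A; B/E/D] holding=C
step 6 (stack(C, D)): towers=[A; B/E/D/C] holding=-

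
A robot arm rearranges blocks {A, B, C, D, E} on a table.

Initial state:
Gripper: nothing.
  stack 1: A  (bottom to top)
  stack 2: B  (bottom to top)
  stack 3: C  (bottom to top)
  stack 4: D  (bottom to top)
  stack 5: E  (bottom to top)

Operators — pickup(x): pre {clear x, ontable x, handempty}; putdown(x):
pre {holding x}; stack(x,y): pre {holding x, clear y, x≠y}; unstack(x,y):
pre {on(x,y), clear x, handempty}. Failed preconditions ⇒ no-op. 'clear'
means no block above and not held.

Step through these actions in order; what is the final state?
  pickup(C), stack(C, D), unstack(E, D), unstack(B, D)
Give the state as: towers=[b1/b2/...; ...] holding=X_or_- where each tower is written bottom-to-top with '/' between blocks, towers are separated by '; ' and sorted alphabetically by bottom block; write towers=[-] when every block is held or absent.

towers=[A; B; D/C; E] holding=-

step 1 (pickup(C)): towers=[A; B; D; E] holding=C
step 2 (stack(C, D)): towers=[A; B; D/C; E] holding=-
step 3 (unstack(E, D)) [no-op]: towers=[A; B; D/C; E] holding=-
step 4 (unstack(B, D)) [no-op]: towers=[A; B; D/C; E] holding=-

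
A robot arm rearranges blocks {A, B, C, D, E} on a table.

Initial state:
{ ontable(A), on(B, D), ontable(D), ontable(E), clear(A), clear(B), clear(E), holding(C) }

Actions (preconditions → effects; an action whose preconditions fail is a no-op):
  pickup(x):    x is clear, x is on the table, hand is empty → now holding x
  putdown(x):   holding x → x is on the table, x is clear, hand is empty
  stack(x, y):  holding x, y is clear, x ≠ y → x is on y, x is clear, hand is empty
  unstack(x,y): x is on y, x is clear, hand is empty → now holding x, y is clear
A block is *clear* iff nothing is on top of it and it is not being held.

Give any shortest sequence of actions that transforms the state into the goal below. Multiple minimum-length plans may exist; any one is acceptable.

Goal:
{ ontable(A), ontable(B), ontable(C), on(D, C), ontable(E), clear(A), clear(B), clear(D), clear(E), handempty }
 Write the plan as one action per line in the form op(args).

step 1 (putdown(C)): towers=[A; C; D/B; E] holding=-
step 2 (unstack(B, D)): towers=[A; C; D; E] holding=B
step 3 (putdown(B)): towers=[A; B; C; D; E] holding=-
step 4 (pickup(D)): towers=[A; B; C; E] holding=D
step 5 (stack(D, C)): towers=[A; B; C/D; E] holding=-
goal check: towers=[A; B; C/D; E] holding=- — reached (length 5, optimal by BFS)

putdown(C)
unstack(B, D)
putdown(B)
pickup(D)
stack(D, C)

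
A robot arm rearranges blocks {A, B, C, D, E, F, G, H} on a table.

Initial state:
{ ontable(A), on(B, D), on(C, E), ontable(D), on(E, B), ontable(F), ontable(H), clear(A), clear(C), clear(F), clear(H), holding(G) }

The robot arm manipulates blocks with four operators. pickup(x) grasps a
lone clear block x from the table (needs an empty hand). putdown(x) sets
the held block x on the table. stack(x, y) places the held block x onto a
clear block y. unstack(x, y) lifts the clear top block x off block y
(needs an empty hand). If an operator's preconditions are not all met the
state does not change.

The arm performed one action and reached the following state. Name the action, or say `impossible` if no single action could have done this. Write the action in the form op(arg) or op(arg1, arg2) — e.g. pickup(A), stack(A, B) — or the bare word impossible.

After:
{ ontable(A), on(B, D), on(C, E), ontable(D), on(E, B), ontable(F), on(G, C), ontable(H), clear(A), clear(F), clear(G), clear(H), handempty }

target: towers=[A; D/B/E/C/G; F; H] holding=-
        putdown(G) → towers=[A; D/B/E/C; F; G; H] holding=-
       stack(G, A) → towers=[A/G; D/B/E/C; F; H] holding=-
       stack(G, H) → towers=[A; D/B/E/C; F; H/G] holding=-
       stack(G, F) → towers=[A; D/B/E/C; F/G; H] holding=-
       stack(G, C) → towers=[A; D/B/E/C/G; F; H] holding=-  ← match

stack(G, C)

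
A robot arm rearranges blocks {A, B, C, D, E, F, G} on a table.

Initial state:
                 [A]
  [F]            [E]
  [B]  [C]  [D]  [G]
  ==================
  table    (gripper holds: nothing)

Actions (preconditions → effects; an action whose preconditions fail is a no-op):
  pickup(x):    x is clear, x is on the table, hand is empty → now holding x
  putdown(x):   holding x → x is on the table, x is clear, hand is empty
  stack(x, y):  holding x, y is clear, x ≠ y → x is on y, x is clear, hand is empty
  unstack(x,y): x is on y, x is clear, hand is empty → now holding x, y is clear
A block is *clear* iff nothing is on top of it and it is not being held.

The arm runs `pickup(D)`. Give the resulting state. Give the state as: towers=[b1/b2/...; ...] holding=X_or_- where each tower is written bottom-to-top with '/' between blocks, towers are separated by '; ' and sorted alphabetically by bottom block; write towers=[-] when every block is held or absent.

before: towers=[B/F; C; D; G/E/A] holding=-
pre[pickup(D)]: clear(D) ok, ontable(D) ok, handempty ok
all met → apply pickup(D)
after:  towers=[B/F; C; G/E/A] holding=D

towers=[B/F; C; G/E/A] holding=D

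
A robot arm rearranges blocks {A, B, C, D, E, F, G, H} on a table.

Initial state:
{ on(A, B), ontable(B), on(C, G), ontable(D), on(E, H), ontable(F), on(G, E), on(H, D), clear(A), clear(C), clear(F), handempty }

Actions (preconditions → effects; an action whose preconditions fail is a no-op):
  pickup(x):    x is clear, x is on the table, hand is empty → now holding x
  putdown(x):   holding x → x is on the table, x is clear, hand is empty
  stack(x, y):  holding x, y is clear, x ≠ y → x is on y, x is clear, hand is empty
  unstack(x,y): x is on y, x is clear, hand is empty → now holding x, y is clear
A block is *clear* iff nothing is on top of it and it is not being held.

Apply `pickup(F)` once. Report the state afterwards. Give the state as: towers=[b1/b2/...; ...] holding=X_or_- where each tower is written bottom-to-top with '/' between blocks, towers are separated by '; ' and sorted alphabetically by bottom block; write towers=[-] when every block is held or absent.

before: towers=[B/A; D/H/E/G/C; F] holding=-
pre[pickup(F)]: clear(F) ✓, ontable(F) ✓, handempty ✓
all met → apply pickup(F)
after:  towers=[B/A; D/H/E/G/C] holding=F

towers=[B/A; D/H/E/G/C] holding=F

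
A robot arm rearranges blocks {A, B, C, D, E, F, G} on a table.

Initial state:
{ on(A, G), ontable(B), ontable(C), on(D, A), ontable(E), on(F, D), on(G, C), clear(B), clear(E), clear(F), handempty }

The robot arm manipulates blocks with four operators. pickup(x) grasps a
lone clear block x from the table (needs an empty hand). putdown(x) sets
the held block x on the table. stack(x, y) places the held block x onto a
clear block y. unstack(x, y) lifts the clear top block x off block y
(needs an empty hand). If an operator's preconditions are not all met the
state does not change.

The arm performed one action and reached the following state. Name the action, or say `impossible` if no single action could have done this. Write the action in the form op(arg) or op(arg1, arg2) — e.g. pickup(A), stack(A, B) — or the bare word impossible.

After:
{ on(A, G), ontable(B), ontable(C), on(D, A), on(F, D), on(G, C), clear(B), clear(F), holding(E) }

pickup(E)

target: towers=[B; C/G/A/D/F] holding=E
         pickup(B) → towers=[C/G/A/D/F; E] holding=B
     unstack(F, D) → towers=[B; C/G/A/D; E] holding=F
         pickup(E) → towers=[B; C/G/A/D/F] holding=E  ← match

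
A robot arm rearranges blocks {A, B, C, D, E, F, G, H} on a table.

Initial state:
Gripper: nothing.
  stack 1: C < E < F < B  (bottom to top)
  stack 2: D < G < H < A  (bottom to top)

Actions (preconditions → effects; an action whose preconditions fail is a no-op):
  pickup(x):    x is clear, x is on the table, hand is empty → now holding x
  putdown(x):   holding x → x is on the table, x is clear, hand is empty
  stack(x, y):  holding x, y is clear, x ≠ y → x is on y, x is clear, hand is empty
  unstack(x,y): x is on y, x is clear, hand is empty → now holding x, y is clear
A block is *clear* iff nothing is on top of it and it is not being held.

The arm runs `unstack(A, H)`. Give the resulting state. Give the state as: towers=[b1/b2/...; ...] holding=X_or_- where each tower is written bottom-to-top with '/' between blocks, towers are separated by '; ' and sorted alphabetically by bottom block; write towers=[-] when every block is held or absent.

before: towers=[C/E/F/B; D/G/H/A] holding=-
pre[unstack(A, H)]: on(A,H) ✓, clear(A) ✓, handempty ✓
all met → apply unstack(A, H)
after:  towers=[C/E/F/B; D/G/H] holding=A

towers=[C/E/F/B; D/G/H] holding=A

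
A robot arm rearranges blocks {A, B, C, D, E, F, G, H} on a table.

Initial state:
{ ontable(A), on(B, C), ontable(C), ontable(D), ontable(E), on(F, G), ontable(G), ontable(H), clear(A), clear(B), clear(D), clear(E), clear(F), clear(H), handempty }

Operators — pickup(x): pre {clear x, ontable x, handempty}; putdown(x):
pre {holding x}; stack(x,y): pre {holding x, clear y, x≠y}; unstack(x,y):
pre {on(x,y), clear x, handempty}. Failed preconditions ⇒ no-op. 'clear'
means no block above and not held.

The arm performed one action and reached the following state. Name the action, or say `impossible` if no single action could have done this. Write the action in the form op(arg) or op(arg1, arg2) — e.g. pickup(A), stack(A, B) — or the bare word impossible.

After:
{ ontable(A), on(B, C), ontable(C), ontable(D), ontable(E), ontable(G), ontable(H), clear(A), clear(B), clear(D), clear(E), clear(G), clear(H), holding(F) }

target: towers=[A; C/B; D; E; G; H] holding=F
         pickup(A) → towers=[C/B; D; E; G/F; H] holding=A
         pickup(E) → towers=[A; C/B; D; G/F; H] holding=E
         pickup(H) → towers=[A; C/B; D; E; G/F] holding=H
     unstack(B, C) → towers=[A; C; D; E; G/F; H] holding=B
     unstack(F, G) → towers=[A; C/B; D; E; G; H] holding=F  ← match
         pickup(D) → towers=[A; C/B; E; G/F; H] holding=D

unstack(F, G)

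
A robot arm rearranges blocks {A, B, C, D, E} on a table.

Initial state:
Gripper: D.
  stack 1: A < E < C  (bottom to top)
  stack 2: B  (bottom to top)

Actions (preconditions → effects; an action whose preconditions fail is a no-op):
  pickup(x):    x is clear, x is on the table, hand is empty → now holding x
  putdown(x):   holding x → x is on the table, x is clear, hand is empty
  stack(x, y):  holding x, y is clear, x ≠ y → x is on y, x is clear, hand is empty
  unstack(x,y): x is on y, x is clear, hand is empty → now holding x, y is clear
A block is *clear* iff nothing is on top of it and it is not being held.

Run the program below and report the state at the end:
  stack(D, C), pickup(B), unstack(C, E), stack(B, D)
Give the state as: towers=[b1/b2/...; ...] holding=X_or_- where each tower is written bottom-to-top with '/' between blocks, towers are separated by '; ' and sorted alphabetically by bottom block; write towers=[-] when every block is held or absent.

step 1 (stack(D, C)): towers=[A/E/C/D; B] holding=-
step 2 (pickup(B)): towers=[A/E/C/D] holding=B
step 3 (unstack(C, E)) [no-op]: towers=[A/E/C/D] holding=B
step 4 (stack(B, D)): towers=[A/E/C/D/B] holding=-

towers=[A/E/C/D/B] holding=-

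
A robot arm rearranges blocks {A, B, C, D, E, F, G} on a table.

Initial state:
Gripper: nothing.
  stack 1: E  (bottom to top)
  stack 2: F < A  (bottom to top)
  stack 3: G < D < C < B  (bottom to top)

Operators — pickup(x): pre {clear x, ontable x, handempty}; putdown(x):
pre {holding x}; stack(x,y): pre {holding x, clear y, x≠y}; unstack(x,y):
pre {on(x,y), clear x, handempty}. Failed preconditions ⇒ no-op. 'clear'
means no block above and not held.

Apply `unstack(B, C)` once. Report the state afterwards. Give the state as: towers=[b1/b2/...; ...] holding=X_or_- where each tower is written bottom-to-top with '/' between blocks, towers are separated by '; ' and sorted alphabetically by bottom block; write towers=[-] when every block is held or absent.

towers=[E; F/A; G/D/C] holding=B

before: towers=[E; F/A; G/D/C/B] holding=-
pre[unstack(B, C)]: on(B,C) ✓, clear(B) ✓, handempty ✓
all met → apply unstack(B, C)
after:  towers=[E; F/A; G/D/C] holding=B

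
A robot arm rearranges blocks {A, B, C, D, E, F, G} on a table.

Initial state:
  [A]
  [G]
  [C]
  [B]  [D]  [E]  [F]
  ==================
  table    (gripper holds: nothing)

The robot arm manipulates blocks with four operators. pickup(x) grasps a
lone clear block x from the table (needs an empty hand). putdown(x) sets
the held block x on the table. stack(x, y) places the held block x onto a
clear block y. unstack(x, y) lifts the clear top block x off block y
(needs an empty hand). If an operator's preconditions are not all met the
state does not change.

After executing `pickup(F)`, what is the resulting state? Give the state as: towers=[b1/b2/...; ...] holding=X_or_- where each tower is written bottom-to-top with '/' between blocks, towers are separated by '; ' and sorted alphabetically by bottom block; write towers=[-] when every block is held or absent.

towers=[B/C/G/A; D; E] holding=F

before: towers=[B/C/G/A; D; E; F] holding=-
pre[pickup(F)]: clear(F) yes, ontable(F) yes, handempty yes
all met → apply pickup(F)
after:  towers=[B/C/G/A; D; E] holding=F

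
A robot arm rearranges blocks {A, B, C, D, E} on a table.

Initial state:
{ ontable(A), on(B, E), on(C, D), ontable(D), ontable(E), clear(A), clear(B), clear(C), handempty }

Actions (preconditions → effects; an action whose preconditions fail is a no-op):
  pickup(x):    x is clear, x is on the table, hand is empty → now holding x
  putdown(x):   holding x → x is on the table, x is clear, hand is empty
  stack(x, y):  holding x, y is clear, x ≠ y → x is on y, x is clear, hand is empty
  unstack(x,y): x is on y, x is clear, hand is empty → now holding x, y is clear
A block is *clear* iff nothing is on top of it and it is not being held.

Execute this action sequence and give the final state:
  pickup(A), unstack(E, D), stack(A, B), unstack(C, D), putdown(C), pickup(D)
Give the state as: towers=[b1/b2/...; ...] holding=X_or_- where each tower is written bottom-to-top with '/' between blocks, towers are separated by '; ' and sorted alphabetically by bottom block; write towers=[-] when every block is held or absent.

step 1 (pickup(A)): towers=[D/C; E/B] holding=A
step 2 (unstack(E, D)) [no-op]: towers=[D/C; E/B] holding=A
step 3 (stack(A, B)): towers=[D/C; E/B/A] holding=-
step 4 (unstack(C, D)): towers=[D; E/B/A] holding=C
step 5 (putdown(C)): towers=[C; D; E/B/A] holding=-
step 6 (pickup(D)): towers=[C; E/B/A] holding=D

towers=[C; E/B/A] holding=D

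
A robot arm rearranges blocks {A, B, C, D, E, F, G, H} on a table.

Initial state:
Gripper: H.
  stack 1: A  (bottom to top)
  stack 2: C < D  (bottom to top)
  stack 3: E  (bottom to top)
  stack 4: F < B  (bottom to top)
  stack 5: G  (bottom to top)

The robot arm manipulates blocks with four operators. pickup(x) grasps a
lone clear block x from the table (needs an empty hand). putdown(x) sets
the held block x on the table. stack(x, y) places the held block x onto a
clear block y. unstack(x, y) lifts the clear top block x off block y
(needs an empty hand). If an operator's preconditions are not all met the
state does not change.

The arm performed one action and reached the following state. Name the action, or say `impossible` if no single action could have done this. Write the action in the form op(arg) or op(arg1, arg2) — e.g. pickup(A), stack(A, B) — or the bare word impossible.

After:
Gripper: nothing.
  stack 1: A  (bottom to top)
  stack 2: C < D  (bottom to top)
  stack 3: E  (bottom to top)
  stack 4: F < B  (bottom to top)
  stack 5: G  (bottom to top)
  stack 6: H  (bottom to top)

putdown(H)

target: towers=[A; C/D; E; F/B; G; H] holding=-
        putdown(H) → towers=[A; C/D; E; F/B; G; H] holding=-  ← match
       stack(H, G) → towers=[A; C/D; E; F/B; G/H] holding=-
       stack(H, A) → towers=[A/H; C/D; E; F/B; G] holding=-
       stack(H, E) → towers=[A; C/D; E/H; F/B; G] holding=-
       stack(H, B) → towers=[A; C/D; E; F/B/H; G] holding=-
       stack(H, D) → towers=[A; C/D/H; E; F/B; G] holding=-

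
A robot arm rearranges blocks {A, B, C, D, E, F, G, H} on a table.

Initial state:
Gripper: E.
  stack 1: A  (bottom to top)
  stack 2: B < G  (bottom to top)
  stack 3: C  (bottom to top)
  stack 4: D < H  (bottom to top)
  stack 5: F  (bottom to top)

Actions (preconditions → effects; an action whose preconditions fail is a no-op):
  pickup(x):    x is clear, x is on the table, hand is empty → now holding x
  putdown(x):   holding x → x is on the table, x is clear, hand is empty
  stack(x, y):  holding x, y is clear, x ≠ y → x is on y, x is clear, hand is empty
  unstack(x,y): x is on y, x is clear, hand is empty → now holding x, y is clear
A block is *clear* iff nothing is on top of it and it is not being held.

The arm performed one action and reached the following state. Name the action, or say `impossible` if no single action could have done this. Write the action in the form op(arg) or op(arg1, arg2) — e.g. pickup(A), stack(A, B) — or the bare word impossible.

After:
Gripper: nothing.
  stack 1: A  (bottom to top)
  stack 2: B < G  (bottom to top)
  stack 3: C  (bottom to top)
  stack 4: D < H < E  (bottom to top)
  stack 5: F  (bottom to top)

stack(E, H)

target: towers=[A; B/G; C; D/H/E; F] holding=-
        putdown(E) → towers=[A; B/G; C; D/H; E; F] holding=-
       stack(E, G) → towers=[A; B/G/E; C; D/H; F] holding=-
       stack(E, A) → towers=[A/E; B/G; C; D/H; F] holding=-
       stack(E, H) → towers=[A; B/G; C; D/H/E; F] holding=-  ← match
       stack(E, F) → towers=[A; B/G; C; D/H; F/E] holding=-
       stack(E, C) → towers=[A; B/G; C/E; D/H; F] holding=-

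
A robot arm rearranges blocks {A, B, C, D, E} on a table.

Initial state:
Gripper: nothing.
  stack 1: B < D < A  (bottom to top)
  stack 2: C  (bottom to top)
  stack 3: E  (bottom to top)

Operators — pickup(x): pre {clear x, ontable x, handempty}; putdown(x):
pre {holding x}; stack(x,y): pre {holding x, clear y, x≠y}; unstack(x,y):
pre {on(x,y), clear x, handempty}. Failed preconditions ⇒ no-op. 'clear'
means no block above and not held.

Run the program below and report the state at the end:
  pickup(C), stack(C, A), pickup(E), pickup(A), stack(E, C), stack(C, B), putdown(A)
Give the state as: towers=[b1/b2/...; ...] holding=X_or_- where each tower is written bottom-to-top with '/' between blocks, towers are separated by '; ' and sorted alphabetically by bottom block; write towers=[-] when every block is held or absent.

step 1 (pickup(C)): towers=[B/D/A; E] holding=C
step 2 (stack(C, A)): towers=[B/D/A/C; E] holding=-
step 3 (pickup(E)): towers=[B/D/A/C] holding=E
step 4 (pickup(A)) [no-op]: towers=[B/D/A/C] holding=E
step 5 (stack(E, C)): towers=[B/D/A/C/E] holding=-
step 6 (stack(C, B)) [no-op]: towers=[B/D/A/C/E] holding=-
step 7 (putdown(A)) [no-op]: towers=[B/D/A/C/E] holding=-

towers=[B/D/A/C/E] holding=-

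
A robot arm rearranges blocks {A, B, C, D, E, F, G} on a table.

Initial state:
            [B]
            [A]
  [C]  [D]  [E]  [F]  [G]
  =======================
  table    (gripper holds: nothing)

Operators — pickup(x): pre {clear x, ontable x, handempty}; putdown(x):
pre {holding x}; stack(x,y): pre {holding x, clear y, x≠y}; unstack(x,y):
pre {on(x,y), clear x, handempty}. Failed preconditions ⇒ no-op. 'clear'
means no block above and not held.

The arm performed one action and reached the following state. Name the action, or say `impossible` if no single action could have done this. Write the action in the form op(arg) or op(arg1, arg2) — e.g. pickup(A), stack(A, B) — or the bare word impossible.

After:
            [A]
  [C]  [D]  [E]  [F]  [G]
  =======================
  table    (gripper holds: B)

target: towers=[C; D; E/A; F; G] holding=B
     unstack(B, A) → towers=[C; D; E/A; F; G] holding=B  ← match
         pickup(F) → towers=[C; D; E/A/B; G] holding=F
         pickup(G) → towers=[C; D; E/A/B; F] holding=G
         pickup(D) → towers=[C; E/A/B; F; G] holding=D
         pickup(C) → towers=[D; E/A/B; F; G] holding=C

unstack(B, A)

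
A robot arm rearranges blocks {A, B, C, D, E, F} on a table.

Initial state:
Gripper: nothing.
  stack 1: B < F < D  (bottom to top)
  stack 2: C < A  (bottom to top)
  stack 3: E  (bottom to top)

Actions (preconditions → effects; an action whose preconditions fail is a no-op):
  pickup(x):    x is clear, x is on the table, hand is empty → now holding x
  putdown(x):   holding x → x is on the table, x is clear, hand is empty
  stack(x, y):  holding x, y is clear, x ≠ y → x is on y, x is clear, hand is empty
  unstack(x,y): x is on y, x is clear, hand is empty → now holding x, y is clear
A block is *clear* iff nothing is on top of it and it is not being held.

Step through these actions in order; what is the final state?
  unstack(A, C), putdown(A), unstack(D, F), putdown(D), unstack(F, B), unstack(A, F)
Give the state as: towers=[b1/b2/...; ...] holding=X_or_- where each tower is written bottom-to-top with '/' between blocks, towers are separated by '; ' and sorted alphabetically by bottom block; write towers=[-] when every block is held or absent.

towers=[A; B; C; D; E] holding=F

step 1 (unstack(A, C)): towers=[B/F/D; C; E] holding=A
step 2 (putdown(A)): towers=[A; B/F/D; C; E] holding=-
step 3 (unstack(D, F)): towers=[A; B/F; C; E] holding=D
step 4 (putdown(D)): towers=[A; B/F; C; D; E] holding=-
step 5 (unstack(F, B)): towers=[A; B; C; D; E] holding=F
step 6 (unstack(A, F)) [no-op]: towers=[A; B; C; D; E] holding=F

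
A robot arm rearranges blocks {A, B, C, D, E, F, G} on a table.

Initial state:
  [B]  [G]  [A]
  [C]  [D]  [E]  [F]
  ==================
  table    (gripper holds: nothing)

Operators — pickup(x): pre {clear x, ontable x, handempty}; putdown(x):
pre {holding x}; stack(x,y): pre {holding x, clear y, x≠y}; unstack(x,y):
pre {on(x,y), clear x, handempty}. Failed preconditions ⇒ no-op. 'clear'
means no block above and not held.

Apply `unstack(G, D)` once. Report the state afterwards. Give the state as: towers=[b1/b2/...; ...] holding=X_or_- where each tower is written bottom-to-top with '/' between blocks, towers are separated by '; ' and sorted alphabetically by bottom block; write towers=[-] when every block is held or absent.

towers=[C/B; D; E/A; F] holding=G

before: towers=[C/B; D/G; E/A; F] holding=-
pre[unstack(G, D)]: on(G,D) ok, clear(G) ok, handempty ok
all met → apply unstack(G, D)
after:  towers=[C/B; D; E/A; F] holding=G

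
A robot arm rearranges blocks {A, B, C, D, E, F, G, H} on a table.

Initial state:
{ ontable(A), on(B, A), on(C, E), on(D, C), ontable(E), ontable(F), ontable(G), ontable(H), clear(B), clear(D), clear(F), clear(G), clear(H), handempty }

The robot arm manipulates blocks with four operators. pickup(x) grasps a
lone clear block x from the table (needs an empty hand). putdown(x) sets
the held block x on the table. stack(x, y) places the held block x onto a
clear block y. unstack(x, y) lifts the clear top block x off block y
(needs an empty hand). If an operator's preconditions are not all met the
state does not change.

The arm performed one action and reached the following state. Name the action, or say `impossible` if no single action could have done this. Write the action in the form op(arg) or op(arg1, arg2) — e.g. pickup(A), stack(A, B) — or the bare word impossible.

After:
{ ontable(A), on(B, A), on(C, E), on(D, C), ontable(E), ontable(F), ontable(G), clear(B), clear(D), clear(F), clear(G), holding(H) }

target: towers=[A/B; E/C/D; F; G] holding=H
         pickup(G) → towers=[A/B; E/C/D; F; H] holding=G
         pickup(H) → towers=[A/B; E/C/D; F; G] holding=H  ← match
     unstack(B, A) → towers=[A; E/C/D; F; G; H] holding=B
         pickup(F) → towers=[A/B; E/C/D; G; H] holding=F
     unstack(D, C) → towers=[A/B; E/C; F; G; H] holding=D

pickup(H)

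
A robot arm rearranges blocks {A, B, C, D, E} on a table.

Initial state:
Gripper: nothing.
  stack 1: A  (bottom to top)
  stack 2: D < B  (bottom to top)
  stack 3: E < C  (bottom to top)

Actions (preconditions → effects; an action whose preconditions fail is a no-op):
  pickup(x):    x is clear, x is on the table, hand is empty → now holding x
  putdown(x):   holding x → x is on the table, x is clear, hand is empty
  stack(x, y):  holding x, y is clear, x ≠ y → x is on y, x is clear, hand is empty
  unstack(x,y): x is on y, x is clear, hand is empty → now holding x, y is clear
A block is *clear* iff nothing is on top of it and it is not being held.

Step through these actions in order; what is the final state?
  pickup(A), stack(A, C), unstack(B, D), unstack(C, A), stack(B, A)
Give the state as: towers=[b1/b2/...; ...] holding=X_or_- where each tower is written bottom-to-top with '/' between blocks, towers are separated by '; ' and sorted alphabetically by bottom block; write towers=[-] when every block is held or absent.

towers=[D; E/C/A/B] holding=-

step 1 (pickup(A)): towers=[D/B; E/C] holding=A
step 2 (stack(A, C)): towers=[D/B; E/C/A] holding=-
step 3 (unstack(B, D)): towers=[D; E/C/A] holding=B
step 4 (unstack(C, A)) [no-op]: towers=[D; E/C/A] holding=B
step 5 (stack(B, A)): towers=[D; E/C/A/B] holding=-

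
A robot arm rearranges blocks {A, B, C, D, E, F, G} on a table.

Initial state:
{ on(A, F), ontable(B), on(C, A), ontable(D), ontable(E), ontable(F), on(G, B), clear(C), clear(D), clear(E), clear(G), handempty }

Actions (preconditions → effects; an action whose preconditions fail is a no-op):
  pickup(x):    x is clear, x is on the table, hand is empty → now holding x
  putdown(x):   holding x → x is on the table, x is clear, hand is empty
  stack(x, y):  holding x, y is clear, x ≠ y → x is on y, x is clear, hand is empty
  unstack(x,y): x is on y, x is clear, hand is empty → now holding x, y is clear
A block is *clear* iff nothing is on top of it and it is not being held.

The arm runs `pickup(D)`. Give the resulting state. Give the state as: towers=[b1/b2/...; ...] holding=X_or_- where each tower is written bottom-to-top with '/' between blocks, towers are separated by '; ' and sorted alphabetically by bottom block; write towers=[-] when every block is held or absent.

before: towers=[B/G; D; E; F/A/C] holding=-
pre[pickup(D)]: clear(D) ok, ontable(D) ok, handempty ok
all met → apply pickup(D)
after:  towers=[B/G; E; F/A/C] holding=D

towers=[B/G; E; F/A/C] holding=D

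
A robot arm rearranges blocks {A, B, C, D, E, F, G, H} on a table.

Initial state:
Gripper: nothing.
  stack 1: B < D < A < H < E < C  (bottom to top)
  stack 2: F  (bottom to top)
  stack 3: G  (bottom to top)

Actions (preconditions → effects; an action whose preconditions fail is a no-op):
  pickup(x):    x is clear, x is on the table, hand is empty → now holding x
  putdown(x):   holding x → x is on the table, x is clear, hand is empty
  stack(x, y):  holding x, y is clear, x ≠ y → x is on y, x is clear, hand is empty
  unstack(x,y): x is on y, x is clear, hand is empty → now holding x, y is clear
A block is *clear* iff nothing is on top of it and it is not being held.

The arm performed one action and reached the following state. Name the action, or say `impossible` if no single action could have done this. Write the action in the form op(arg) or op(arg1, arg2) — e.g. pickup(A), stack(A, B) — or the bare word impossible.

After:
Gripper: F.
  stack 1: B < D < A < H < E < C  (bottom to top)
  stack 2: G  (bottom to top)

target: towers=[B/D/A/H/E/C; G] holding=F
         pickup(G) → towers=[B/D/A/H/E/C; F] holding=G
         pickup(F) → towers=[B/D/A/H/E/C; G] holding=F  ← match
     unstack(C, E) → towers=[B/D/A/H/E; F; G] holding=C

pickup(F)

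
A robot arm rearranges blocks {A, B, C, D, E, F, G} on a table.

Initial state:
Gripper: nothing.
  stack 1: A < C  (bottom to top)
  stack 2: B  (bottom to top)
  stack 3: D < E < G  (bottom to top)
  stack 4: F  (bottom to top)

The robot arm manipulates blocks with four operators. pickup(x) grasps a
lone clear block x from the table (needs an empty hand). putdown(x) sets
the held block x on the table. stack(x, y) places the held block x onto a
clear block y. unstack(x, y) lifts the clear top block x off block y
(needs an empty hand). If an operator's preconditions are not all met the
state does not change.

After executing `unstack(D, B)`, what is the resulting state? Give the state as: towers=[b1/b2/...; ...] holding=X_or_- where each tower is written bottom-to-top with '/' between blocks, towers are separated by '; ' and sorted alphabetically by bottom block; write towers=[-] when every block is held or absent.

towers=[A/C; B; D/E/G; F] holding=-

before: towers=[A/C; B; D/E/G; F] holding=-
pre[unstack(D, B)]: on(D,B) no, clear(D) no, handempty yes
on(D,B), clear(D) unmet → unstack(D, B) is a no-op
after:  towers=[A/C; B; D/E/G; F] holding=-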